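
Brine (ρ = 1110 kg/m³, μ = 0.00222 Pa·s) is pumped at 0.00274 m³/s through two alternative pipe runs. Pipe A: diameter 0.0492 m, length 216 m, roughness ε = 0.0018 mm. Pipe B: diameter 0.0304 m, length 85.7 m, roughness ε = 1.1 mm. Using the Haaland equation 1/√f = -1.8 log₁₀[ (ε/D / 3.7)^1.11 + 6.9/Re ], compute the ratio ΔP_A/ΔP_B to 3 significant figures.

ΔP_A/ΔP_B ≈ 0.0817

Pipe A: V = Q/A = 0.00274/0.001901 = 1.441 m/s; Re = 3.545e+04; ε/D = 3.66e-05; Haaland → f = 0.02249; ΔP_A = f(L/D)(ρV²/2) = 1.138e+05 Pa.
Pipe B: V = Q/A = 0.00274/0.0007258 = 3.775 m/s; Re = 5.738e+04; ε/D = 0.0362; Haaland → f = 0.06252; ΔP_B = f(L/D)(ρV²/2) = 1.394e+06 Pa.
ΔP_A/ΔP_B = 1.138e+05/1.394e+06 = 0.0817.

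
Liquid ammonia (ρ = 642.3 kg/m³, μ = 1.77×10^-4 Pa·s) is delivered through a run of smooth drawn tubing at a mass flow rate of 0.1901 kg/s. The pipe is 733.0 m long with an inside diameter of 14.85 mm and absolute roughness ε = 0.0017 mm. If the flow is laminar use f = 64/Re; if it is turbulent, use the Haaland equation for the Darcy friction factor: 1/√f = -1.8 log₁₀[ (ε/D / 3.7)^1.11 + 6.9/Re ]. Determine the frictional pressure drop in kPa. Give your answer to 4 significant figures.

ΔP ≈ 861.8 kPa

A = πD²/4 = π(0.01485)²/4 = 0.0001732 m²; mean velocity V = ṁ/(ρA) = 0.1901/(642.3 · 0.0001732) = 1.709 m/s.
Reynolds number Re = ρVD/μ = 642.3 · 1.709 · 0.01485 / 0.000177 = 9.209e+04.
Re > 4000 → turbulent. Relative roughness ε/D = 1.7e-06/0.01485 = 0.000114. Haaland: 1/√f = -1.8 log₁₀[(0.000114/3.7)^1.11 + 6.9/9.209e+04] = -1.8 log₁₀[9.87e-06 + 7.49e-05] = 7.329, so f = 0.01862.
Darcy-Weisbach: ΔP = f(L/D)(ρV²/2) = 0.01862·(733/0.01485)·(642.3·1.709²/2) = 0.01862·4.936e+04·937.8 = 8.618e+05 Pa.
ΔP = 8.618e+05 Pa = 861.8 kPa.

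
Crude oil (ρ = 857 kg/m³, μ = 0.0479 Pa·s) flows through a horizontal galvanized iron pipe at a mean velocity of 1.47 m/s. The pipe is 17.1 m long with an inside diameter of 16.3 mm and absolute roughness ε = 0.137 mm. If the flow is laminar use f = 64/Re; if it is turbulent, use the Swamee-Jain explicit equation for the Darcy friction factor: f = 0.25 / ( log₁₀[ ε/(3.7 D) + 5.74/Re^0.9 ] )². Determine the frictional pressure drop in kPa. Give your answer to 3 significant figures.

Reynolds number Re = ρVD/μ = 857 · 1.47 · 0.0163 / 0.0479 = 428.7.
Re < 2300 → laminar flow, so f = 64/Re = 64/428.7 = 0.1493 (the turbulent correlation is not needed).
Darcy-Weisbach: ΔP = f(L/D)(ρV²/2) = 0.1493·(17.1/0.0163)·(857·1.47²/2) = 0.1493·1049·925.9 = 1.45e+05 Pa.
ΔP = 1.45e+05 Pa = 145 kPa.

ΔP ≈ 145 kPa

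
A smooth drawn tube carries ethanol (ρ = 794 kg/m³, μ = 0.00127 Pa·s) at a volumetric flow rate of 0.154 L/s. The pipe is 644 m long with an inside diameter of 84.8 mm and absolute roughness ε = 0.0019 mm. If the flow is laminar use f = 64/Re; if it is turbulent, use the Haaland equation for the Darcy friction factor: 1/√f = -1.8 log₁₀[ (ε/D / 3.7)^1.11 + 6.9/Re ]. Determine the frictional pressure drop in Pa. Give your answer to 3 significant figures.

Q = 0.154 L/s = 0.154/1000 = 0.000154 m³/s.
Cross-sectional area A = πD²/4 = π(0.0848)²/4 = 0.005648 m²; mean velocity V = Q/A = 0.000154/0.005648 = 0.02727 m/s.
Reynolds number Re = ρVD/μ = 794 · 0.02727 · 0.0848 / 0.00127 = 1446.
Re < 2300 → laminar flow, so f = 64/Re = 64/1446 = 0.04427 (the turbulent correlation is not needed).
Darcy-Weisbach: ΔP = f(L/D)(ρV²/2) = 0.04427·(644/0.0848)·(794·0.02727²/2) = 0.04427·7594·0.2952 = 99.24 Pa.

ΔP ≈ 99.2 Pa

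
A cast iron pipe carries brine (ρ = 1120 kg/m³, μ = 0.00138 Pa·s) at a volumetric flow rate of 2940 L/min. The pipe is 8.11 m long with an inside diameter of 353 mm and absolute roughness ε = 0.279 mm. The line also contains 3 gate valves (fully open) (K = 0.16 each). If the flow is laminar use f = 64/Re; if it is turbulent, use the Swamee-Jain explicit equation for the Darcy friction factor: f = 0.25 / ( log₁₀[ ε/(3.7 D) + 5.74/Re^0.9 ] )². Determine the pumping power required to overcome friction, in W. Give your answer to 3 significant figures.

P ≈ 6.60 W

Q = 2940 L/min = 2940/60000 = 0.049 m³/s.
Cross-sectional area A = πD²/4 = π(0.353)²/4 = 0.09787 m²; mean velocity V = Q/A = 0.049/0.09787 = 0.5007 m/s.
Reynolds number Re = ρVD/μ = 1120 · 0.5007 · 0.353 / 0.00138 = 1.434e+05.
Re > 4000 → turbulent. Relative roughness ε/D = 0.000279/0.353 = 0.00079. Swamee-Jain: f = 0.25/(log₁₀[0.00079/3.7 + 5.74/1.434e+05^0.9])² = 0.25/(log₁₀[0.000214 + 0.000131])² = 0.25/(-3.462)² = 0.02085.
Total minor-loss coefficient ΣK = 3·0.16 = 0.48.
ΔP = [f·L/D + ΣK]·(ρV²/2) = [0.02085·8.11/0.353 + 0.48]·(1120·0.5007²/2) = [0.4791 + 0.48]·140.4 = 134.6 Pa.
Pumping power P = QΔP = 0.049·134.6 = 6.597 W = 6.60 W.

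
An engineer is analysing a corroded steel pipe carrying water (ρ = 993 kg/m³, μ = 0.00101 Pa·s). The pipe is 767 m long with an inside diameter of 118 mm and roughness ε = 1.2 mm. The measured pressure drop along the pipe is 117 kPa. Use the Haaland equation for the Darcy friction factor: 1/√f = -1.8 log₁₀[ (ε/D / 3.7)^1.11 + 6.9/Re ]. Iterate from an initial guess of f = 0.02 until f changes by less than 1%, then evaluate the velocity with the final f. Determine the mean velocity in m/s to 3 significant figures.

V ≈ 0.968 m/s

Rearranging Darcy-Weisbach: V = √(2·ΔP·D/(f·L·ρ)). With ε/D = 0.0012/0.118 = 0.0102, iterate starting from f = 0.02:
  f = 0.02 → V = √(2·1.17e+05·0.118/(0.02·767·993)) = 1.346 m/s; Re = ρVD/μ = 1.562e+05; f → 0.03855
  f = 0.03855 → V = 0.9697 m/s; Re = 1.125e+05; f → 0.03869
Converged (Δf/f < 1%). With the final f = 0.03869: V = √(2·1.17e+05·0.118/(0.03869·767·993)) = 0.968 m/s.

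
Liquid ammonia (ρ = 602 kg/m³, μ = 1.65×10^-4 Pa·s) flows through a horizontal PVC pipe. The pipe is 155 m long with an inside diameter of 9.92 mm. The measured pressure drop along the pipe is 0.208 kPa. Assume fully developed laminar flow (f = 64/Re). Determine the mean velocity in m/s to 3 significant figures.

V ≈ 0.0250 m/s

For laminar flow, f = 64/Re with Re = ρVD/μ, so Darcy-Weisbach reduces to ΔP = 32μLV/D². Solving for V: V = ΔP·D²/(32μL) = 208·(0.00992)²/(32·0.000165·155) = 0.02501 m/s.
Check: Re = ρVD/μ = 602·0.02501·0.00992/0.000165 = 905.2 < 2300, so the laminar assumption holds.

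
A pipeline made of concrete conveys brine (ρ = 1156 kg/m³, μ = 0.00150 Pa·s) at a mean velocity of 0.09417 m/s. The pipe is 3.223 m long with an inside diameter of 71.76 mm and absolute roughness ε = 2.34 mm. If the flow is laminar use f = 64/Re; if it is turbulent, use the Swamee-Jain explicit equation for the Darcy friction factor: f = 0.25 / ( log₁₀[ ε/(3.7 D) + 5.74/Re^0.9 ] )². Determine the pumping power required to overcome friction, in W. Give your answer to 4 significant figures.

P ≈ 0.005807 W

Reynolds number Re = ρVD/μ = 1156 · 0.09417 · 0.07176 / 0.0015 = 5208.
Re > 4000 → turbulent. Relative roughness ε/D = 0.00234/0.07176 = 0.0326. Swamee-Jain: f = 0.25/(log₁₀[0.0326/3.7 + 5.74/5208^0.9])² = 0.25/(log₁₀[0.00881 + 0.00259])² = 0.25/(-1.943)² = 0.06623.
Darcy-Weisbach: ΔP = f(L/D)(ρV²/2) = 0.06623·(3.223/0.07176)·(1156·0.09417²/2) = 0.06623·44.91·5.126 = 15.25 Pa.
Q = V·A = 0.09417·0.004044 = 0.0003809 m³/s.
Pumping power P = QΔP = 0.0003809·15.25 = 0.0058072 W = 0.005807 W.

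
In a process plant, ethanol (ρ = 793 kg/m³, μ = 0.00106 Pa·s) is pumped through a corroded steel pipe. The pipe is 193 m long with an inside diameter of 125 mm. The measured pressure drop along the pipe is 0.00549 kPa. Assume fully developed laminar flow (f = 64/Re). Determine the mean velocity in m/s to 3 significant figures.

V ≈ 0.0131 m/s

For laminar flow, f = 64/Re with Re = ρVD/μ, so Darcy-Weisbach reduces to ΔP = 32μLV/D². Solving for V: V = ΔP·D²/(32μL) = 5.49·(0.125)²/(32·0.00106·193) = 0.0131 m/s.
Check: Re = ρVD/μ = 793·0.0131·0.125/0.00106 = 1225 < 2300, so the laminar assumption holds.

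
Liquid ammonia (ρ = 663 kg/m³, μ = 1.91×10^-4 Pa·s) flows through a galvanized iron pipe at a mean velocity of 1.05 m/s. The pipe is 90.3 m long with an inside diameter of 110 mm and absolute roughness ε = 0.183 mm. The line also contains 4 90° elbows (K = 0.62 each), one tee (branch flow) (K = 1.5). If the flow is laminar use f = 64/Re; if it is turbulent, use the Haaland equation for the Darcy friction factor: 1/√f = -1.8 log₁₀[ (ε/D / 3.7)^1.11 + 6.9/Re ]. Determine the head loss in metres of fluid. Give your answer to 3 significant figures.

h_f ≈ 1.28 m

Reynolds number Re = ρVD/μ = 663 · 1.05 · 0.11 / 0.000191 = 4.009e+05.
Re > 4000 → turbulent. Relative roughness ε/D = 0.000183/0.11 = 0.00166. Haaland: 1/√f = -1.8 log₁₀[(0.00166/3.7)^1.11 + 6.9/4.009e+05] = -1.8 log₁₀[0.000193 + 1.72e-05] = 6.621, so f = 0.02281.
Total minor-loss coefficient ΣK = 4·0.62 + 1·1.5 = 3.98.
ΔP = [f·L/D + ΣK]·(ρV²/2) = [0.02281·90.3/0.11 + 3.98]·(663·1.05²/2) = [18.73 + 3.98]·365.5 = 8299 Pa.
Head loss h_f = ΔP/(ρg) = 8299/(663·9.81) = 1.28 m.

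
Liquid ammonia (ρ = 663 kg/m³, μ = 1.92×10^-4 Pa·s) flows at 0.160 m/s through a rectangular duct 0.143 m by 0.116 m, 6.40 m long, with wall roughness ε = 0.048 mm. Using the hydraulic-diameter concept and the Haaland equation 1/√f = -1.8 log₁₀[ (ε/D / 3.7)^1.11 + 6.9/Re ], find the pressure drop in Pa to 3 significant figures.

Hydraulic diameter D_h = 4A/P = 4·(0.143·0.116)/(2·(0.143+0.116)) = 0.06635/0.518 = 0.1281 m.
Re = ρVD_h/μ = 663·0.16·0.1281/0.000192 = 7.077e+04.
ε/D_h = 4.8e-05/0.1281 = 0.000375; Haaland gives 1/√f = -1.8 log₁₀[3.68e-05+9.75e-05] = 6.969, so f = 0.02059.
ΔP = f(L/D_h)(ρV²/2) = 0.02059·6.4/0.1281·8.486 = 8.73 Pa.

ΔP ≈ 8.73 Pa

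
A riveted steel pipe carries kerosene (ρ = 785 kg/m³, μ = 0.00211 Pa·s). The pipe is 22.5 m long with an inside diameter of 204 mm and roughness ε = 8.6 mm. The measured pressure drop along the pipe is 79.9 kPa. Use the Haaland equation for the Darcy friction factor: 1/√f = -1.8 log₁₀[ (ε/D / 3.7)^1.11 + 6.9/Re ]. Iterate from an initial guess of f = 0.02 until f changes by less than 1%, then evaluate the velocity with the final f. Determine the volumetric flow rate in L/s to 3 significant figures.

Rearranging Darcy-Weisbach: V = √(2·ΔP·D/(f·L·ρ)). With ε/D = 0.0086/0.204 = 0.0422, iterate starting from f = 0.02:
  f = 0.02 → V = √(2·7.99e+04·0.204/(0.02·22.5·785)) = 9.606 m/s; Re = ρVD/μ = 7.291e+05; f → 0.06637
  f = 0.06637 → V = 5.274 m/s; Re = 4.002e+05; f → 0.0664
Converged (Δf/f < 1%). With the final f = 0.0664: V = √(2·7.99e+04·0.204/(0.0664·22.5·785)) = 5.272 m/s.
Q = V·A = 5.272·(π/4·0.204²) = 0.1723 m³/s = 172 L/s.

Q ≈ 172 L/s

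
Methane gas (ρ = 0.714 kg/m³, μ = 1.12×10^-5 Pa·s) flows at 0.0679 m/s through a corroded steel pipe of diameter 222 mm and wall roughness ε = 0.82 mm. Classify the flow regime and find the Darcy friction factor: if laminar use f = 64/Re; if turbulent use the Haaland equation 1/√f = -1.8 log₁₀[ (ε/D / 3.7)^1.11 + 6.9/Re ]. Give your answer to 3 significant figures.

Re = ρVD/μ = 0.714·0.0679·0.222/1.12e-05 = 961.
Re < 2300 → laminar, so f = 64/Re = 0.0666 (roughness is irrelevant in laminar flow).

f ≈ 0.0666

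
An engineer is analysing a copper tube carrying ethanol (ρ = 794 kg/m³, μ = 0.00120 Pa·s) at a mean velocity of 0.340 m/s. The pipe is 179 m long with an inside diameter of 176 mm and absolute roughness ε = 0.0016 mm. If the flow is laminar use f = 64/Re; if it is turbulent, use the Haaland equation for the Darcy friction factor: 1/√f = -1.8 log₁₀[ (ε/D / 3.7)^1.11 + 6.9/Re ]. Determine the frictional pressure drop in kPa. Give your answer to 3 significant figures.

Reynolds number Re = ρVD/μ = 794 · 0.34 · 0.176 / 0.0012 = 3.959e+04.
Re > 4000 → turbulent. Relative roughness ε/D = 1.6e-06/0.176 = 9.09e-06. Haaland: 1/√f = -1.8 log₁₀[(9.09e-06/3.7)^1.11 + 6.9/3.959e+04] = -1.8 log₁₀[5.93e-07 + 0.000174] = 6.763, so f = 0.02186.
Darcy-Weisbach: ΔP = f(L/D)(ρV²/2) = 0.02186·(179/0.176)·(794·0.34²/2) = 0.02186·1017·45.89 = 1020 Pa.
ΔP = 1020 Pa = 1.02 kPa.

ΔP ≈ 1.02 kPa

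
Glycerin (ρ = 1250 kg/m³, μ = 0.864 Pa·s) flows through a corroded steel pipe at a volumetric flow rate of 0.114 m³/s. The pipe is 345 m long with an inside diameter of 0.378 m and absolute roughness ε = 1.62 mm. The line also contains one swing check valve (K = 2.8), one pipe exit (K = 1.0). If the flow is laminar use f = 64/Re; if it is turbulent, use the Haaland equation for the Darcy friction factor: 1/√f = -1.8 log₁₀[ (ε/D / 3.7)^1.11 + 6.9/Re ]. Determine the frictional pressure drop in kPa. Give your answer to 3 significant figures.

Cross-sectional area A = πD²/4 = π(0.378)²/4 = 0.1122 m²; mean velocity V = Q/A = 0.114/0.1122 = 1.016 m/s.
Reynolds number Re = ρVD/μ = 1250 · 1.016 · 0.378 / 0.864 = 555.5.
Re < 2300 → laminar flow, so f = 64/Re = 64/555.5 = 0.1152 (the turbulent correlation is not needed).
Total minor-loss coefficient ΣK = 1·2.8 + 1·1 = 3.8.
ΔP = [f·L/D + ΣK]·(ρV²/2) = [0.1152·345/0.378 + 3.8]·(1250·1.016²/2) = [105.1 + 3.8]·645 = 7.027e+04 Pa.
ΔP = 7.027e+04 Pa = 70.3 kPa.

ΔP ≈ 70.3 kPa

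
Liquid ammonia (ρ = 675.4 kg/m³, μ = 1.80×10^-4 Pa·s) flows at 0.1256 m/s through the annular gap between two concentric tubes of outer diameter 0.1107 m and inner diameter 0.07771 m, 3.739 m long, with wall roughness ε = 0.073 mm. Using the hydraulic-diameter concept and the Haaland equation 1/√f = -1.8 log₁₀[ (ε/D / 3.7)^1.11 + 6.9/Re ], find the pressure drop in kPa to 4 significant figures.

Hydraulic diameter D_h = 4A/P = D_o - D_i = 0.1107 - 0.07771 = 0.03299 m.
Re = ρVD_h/μ = 675.4·0.1256·0.03299/0.00018 = 1.555e+04.
ε/D_h = 7.3e-05/0.03299 = 0.00221; Haaland gives 1/√f = -1.8 log₁₀[0.000264+0.000444] = 5.67, so f = 0.03111.
ΔP = f(L/D_h)(ρV²/2) = 0.03111·3.739/0.03299·5.327 = 18.78 Pa.
ΔP = 0.01878 kPa.

ΔP ≈ 0.01878 kPa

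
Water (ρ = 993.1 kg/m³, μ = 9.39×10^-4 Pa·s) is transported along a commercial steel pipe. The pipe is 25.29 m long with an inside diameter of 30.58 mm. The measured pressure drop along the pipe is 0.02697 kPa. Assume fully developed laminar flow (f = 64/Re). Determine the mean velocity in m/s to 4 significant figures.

V ≈ 0.03319 m/s

For laminar flow, f = 64/Re with Re = ρVD/μ, so Darcy-Weisbach reduces to ΔP = 32μLV/D². Solving for V: V = ΔP·D²/(32μL) = 26.97·(0.03058)²/(32·0.000939·25.29) = 0.03319 m/s.
Check: Re = ρVD/μ = 993.1·0.03319·0.03058/0.000939 = 1073 < 2300, so the laminar assumption holds.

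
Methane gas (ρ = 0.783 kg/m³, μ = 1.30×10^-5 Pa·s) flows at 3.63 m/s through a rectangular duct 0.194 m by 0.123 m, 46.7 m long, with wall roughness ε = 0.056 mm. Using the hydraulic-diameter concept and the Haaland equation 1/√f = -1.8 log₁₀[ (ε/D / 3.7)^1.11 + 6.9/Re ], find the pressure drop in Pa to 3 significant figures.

Hydraulic diameter D_h = 4A/P = 4·(0.194·0.123)/(2·(0.194+0.123)) = 0.09545/0.634 = 0.1505 m.
Re = ρVD_h/μ = 0.783·3.63·0.1505/1.3e-05 = 3.292e+04.
ε/D_h = 5.6e-05/0.1505 = 0.000372; Haaland gives 1/√f = -1.8 log₁₀[3.65e-05+0.00021] = 6.496, so f = 0.0237.
ΔP = f(L/D_h)(ρV²/2) = 0.0237·46.7/0.1505·5.159 = 37.92 Pa.

ΔP ≈ 37.9 Pa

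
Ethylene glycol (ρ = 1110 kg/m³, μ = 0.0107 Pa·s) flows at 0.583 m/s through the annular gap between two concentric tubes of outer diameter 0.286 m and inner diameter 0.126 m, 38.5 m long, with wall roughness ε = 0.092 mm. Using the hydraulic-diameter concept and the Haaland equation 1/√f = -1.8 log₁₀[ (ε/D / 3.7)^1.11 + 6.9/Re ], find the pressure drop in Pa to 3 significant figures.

ΔP ≈ 1450 Pa

Hydraulic diameter D_h = 4A/P = D_o - D_i = 0.286 - 0.126 = 0.16 m.
Re = ρVD_h/μ = 1110·0.583·0.16/0.0107 = 9677.
ε/D_h = 9.2e-05/0.16 = 0.000575; Haaland gives 1/√f = -1.8 log₁₀[5.92e-05+0.000713] = 5.602, so f = 0.03186.
ΔP = f(L/D_h)(ρV²/2) = 0.03186·38.5/0.16·188.6 = 1446 Pa.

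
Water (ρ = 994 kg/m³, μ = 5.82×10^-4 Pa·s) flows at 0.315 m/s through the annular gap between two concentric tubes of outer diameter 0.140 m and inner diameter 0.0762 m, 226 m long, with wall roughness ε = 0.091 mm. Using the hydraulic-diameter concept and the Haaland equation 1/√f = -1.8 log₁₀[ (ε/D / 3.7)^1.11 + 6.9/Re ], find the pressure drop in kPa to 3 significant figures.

Hydraulic diameter D_h = 4A/P = D_o - D_i = 0.14 - 0.0762 = 0.0638 m.
Re = ρVD_h/μ = 994·0.315·0.0638/0.000582 = 3.432e+04.
ε/D_h = 9.1e-05/0.0638 = 0.00143; Haaland gives 1/√f = -1.8 log₁₀[0.000162+0.000201] = 6.191, so f = 0.02609.
ΔP = f(L/D_h)(ρV²/2) = 0.02609·226/0.0638·49.31 = 4557 Pa.
ΔP = 4.56 kPa.

ΔP ≈ 4.56 kPa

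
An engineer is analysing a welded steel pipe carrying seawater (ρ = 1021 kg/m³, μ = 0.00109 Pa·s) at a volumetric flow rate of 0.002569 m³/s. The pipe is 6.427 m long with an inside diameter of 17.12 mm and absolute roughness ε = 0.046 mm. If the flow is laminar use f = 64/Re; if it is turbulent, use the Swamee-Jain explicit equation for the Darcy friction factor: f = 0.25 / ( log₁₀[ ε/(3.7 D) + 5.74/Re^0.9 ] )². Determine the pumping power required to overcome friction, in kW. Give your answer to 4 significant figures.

Cross-sectional area A = πD²/4 = π(0.01712)²/4 = 0.0002302 m²; mean velocity V = Q/A = 0.002569/0.0002302 = 11.16 m/s.
Reynolds number Re = ρVD/μ = 1021 · 11.16 · 0.01712 / 0.00109 = 1.79e+05.
Re > 4000 → turbulent. Relative roughness ε/D = 4.6e-05/0.01712 = 0.00269. Swamee-Jain: f = 0.25/(log₁₀[0.00269/3.7 + 5.74/1.79e+05^0.9])² = 0.25/(log₁₀[0.000726 + 0.000108])² = 0.25/(-3.079)² = 0.02637.
Darcy-Weisbach: ΔP = f(L/D)(ρV²/2) = 0.02637·(6.427/0.01712)·(1021·11.16²/2) = 0.02637·375.4·6.358e+04 = 6.294e+05 Pa.
Pumping power P = QΔP = 0.002569·6.294e+05 = 1617.0 W = 1.617 kW.

P ≈ 1.617 kW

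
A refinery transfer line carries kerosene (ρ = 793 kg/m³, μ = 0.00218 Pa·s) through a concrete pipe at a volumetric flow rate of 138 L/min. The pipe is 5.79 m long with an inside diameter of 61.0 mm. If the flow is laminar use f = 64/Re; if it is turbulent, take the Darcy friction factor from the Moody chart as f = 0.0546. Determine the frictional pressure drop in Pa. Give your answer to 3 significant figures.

ΔP ≈ 1270 Pa

Q = 138 L/min = 138/60000 = 0.0023 m³/s.
Cross-sectional area A = πD²/4 = π(0.061)²/4 = 0.002922 m²; mean velocity V = Q/A = 0.0023/0.002922 = 0.787 m/s.
Reynolds number Re = ρVD/μ = 793 · 0.787 · 0.061 / 0.00218 = 1.746e+04.
Re > 4000 → turbulent; use the Moody-chart value f = 0.0546.
Darcy-Weisbach: ΔP = f(L/D)(ρV²/2) = 0.0546·(5.79/0.061)·(793·0.787²/2) = 0.0546·94.92·245.6 = 1273 Pa.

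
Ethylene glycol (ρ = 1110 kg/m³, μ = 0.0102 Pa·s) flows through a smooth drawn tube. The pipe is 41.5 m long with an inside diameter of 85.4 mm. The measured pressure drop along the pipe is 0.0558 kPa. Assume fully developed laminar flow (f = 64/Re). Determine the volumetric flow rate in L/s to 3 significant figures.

Q ≈ 0.172 L/s

For laminar flow, f = 64/Re with Re = ρVD/μ, so Darcy-Weisbach reduces to ΔP = 32μLV/D². Solving for V: V = ΔP·D²/(32μL) = 55.8·(0.0854)²/(32·0.0102·41.5) = 0.03004 m/s.
Check: Re = ρVD/μ = 1110·0.03004·0.0854/0.0102 = 279.2 < 2300, so the laminar assumption holds.
Q = V·A = 0.03004·(π/4·0.0854²) = 0.0001721 m³/s = 0.172 L/s.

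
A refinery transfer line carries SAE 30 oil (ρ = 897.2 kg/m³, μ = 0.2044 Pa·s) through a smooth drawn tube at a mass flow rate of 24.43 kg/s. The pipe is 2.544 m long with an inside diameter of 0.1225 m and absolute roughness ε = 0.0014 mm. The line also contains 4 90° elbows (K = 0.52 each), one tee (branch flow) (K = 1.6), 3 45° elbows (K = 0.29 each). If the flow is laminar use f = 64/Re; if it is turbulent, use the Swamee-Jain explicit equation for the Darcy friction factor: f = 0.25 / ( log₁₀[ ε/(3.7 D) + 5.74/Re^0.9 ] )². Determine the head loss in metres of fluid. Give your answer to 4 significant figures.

A = πD²/4 = π(0.1225)²/4 = 0.01179 m²; mean velocity V = ṁ/(ρA) = 24.43/(897.2 · 0.01179) = 2.31 m/s.
Reynolds number Re = ρVD/μ = 897.2 · 2.31 · 0.1225 / 0.204 = 1242.
Re < 2300 → laminar flow, so f = 64/Re = 64/1242 = 0.05152 (the turbulent correlation is not needed).
Total minor-loss coefficient ΣK = 4·0.52 + 1·1.6 + 3·0.29 = 4.55.
ΔP = [f·L/D + ΣK]·(ρV²/2) = [0.05152·2.544/0.1225 + 4.55]·(897.2·2.31²/2) = [1.07 + 4.55]·2394 = 1.346e+04 Pa.
Head loss h_f = ΔP/(ρg) = 1.346e+04/(897.2·9.81) = 1.529 m.

h_f ≈ 1.529 m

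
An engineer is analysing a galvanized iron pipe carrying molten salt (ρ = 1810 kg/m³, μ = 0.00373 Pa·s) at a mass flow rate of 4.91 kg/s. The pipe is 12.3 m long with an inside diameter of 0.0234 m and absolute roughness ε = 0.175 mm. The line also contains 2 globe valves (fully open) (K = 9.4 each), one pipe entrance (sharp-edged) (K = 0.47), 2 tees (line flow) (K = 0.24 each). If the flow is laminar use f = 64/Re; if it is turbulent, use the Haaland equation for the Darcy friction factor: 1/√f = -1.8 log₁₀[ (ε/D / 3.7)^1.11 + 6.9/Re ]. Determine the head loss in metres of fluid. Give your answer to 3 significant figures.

A = πD²/4 = π(0.0234)²/4 = 0.0004301 m²; mean velocity V = ṁ/(ρA) = 4.91/(1810 · 0.0004301) = 6.308 m/s.
Reynolds number Re = ρVD/μ = 1810 · 6.308 · 0.0234 / 0.00373 = 7.163e+04.
Re > 4000 → turbulent. Relative roughness ε/D = 0.000175/0.0234 = 0.00748. Haaland: 1/√f = -1.8 log₁₀[(0.00748/3.7)^1.11 + 6.9/7.163e+04] = -1.8 log₁₀[0.00102 + 9.63e-05] = 5.313, so f = 0.03543.
Total minor-loss coefficient ΣK = 2·9.4 + 1·0.47 + 2·0.24 = 19.8.
ΔP = [f·L/D + ΣK]·(ρV²/2) = [0.03543·12.3/0.0234 + 19.8]·(1810·6.308²/2) = [18.62 + 19.8]·3.601e+04 = 1.382e+06 Pa.
Head loss h_f = ΔP/(ρg) = 1.382e+06/(1810·9.81) = 77.8 m.

h_f ≈ 77.8 m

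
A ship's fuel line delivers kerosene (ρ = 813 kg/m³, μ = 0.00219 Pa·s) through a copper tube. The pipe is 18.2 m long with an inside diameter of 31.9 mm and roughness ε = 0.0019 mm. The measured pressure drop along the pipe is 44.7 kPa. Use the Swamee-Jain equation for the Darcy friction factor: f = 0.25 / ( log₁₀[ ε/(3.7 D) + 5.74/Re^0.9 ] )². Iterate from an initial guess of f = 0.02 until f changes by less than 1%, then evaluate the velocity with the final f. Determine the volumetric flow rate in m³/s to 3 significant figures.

Q ≈ 0.00232 m³/s

Rearranging Darcy-Weisbach: V = √(2·ΔP·D/(f·L·ρ)). With ε/D = 1.9e-06/0.0319 = 5.96e-05, iterate starting from f = 0.02:
  f = 0.02 → V = √(2·4.47e+04·0.0319/(0.02·18.2·813)) = 3.104 m/s; Re = ρVD/μ = 3.676e+04; f → 0.02248
  f = 0.02248 → V = 2.928 m/s; Re = 3.467e+04; f → 0.02278
  f = 0.02278 → V = 2.908 m/s; Re = 3.444e+04; f → 0.02282
Converged (Δf/f < 1%). With the final f = 0.02282: V = √(2·4.47e+04·0.0319/(0.02282·18.2·813)) = 2.906 m/s.
Q = V·A = 2.906·(π/4·0.0319²) = 0.002323 m³/s = 0.00232 m³/s.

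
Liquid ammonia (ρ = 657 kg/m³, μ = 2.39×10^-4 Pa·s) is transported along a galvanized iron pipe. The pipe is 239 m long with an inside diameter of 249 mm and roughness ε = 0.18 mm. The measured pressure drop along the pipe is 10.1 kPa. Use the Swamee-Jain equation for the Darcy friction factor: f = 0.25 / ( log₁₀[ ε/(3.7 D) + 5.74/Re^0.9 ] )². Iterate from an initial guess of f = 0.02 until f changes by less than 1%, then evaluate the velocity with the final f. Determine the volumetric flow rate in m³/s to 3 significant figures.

Rearranging Darcy-Weisbach: V = √(2·ΔP·D/(f·L·ρ)). With ε/D = 0.00018/0.249 = 0.000723, iterate starting from f = 0.02:
  f = 0.02 → V = √(2·1.01e+04·0.249/(0.02·239·657)) = 1.266 m/s; Re = ρVD/μ = 8.663e+05; f → 0.01872
  f = 0.01872 → V = 1.308 m/s; Re = 8.955e+05; f → 0.0187
Converged (Δf/f < 1%). With the final f = 0.0187: V = √(2·1.01e+04·0.249/(0.0187·239·657)) = 1.309 m/s.
Q = V·A = 1.309·(π/4·0.249²) = 0.06373 m³/s = 0.0637 m³/s.

Q ≈ 0.0637 m³/s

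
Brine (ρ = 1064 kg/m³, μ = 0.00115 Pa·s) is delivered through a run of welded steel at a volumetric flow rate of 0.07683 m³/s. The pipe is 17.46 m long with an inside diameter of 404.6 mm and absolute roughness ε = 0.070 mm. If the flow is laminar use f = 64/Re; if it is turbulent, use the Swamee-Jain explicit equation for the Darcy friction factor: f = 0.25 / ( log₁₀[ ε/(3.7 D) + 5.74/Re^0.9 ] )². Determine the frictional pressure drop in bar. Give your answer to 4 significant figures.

ΔP ≈ 0.001368 bar

Cross-sectional area A = πD²/4 = π(0.4046)²/4 = 0.1286 m²; mean velocity V = Q/A = 0.07683/0.1286 = 0.5976 m/s.
Reynolds number Re = ρVD/μ = 1064 · 0.5976 · 0.4046 / 0.00115 = 2.237e+05.
Re > 4000 → turbulent. Relative roughness ε/D = 7e-05/0.4046 = 0.000173. Swamee-Jain: f = 0.25/(log₁₀[0.000173/3.7 + 5.74/2.237e+05^0.9])² = 0.25/(log₁₀[4.68e-05 + 8.79e-05])² = 0.25/(-3.871)² = 0.01669.
Darcy-Weisbach: ΔP = f(L/D)(ρV²/2) = 0.01669·(17.46/0.4046)·(1064·0.5976²/2) = 0.01669·43.15·190 = 136.8 Pa.
ΔP = 136.8 Pa = 0.001368 bar.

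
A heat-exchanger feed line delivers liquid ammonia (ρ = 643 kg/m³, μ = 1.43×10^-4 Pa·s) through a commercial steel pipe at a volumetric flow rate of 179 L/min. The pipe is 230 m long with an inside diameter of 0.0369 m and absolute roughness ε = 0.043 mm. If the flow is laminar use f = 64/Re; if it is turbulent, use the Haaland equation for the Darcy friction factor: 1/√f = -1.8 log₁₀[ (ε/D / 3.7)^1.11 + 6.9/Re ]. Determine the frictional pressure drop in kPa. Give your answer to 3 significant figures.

ΔP ≈ 326 kPa

Q = 179 L/min = 179/60000 = 0.002983 m³/s.
Cross-sectional area A = πD²/4 = π(0.0369)²/4 = 0.001069 m²; mean velocity V = Q/A = 0.002983/0.001069 = 2.79 m/s.
Reynolds number Re = ρVD/μ = 643 · 2.79 · 0.0369 / 0.000143 = 4.629e+05.
Re > 4000 → turbulent. Relative roughness ε/D = 4.3e-05/0.0369 = 0.00117. Haaland: 1/√f = -1.8 log₁₀[(0.00117/3.7)^1.11 + 6.9/4.629e+05] = -1.8 log₁₀[0.00013 + 1.49e-05] = 6.911, so f = 0.02093.
Darcy-Weisbach: ΔP = f(L/D)(ρV²/2) = 0.02093·(230/0.0369)·(643·2.79²/2) = 0.02093·6233·2502 = 3.265e+05 Pa.
ΔP = 3.265e+05 Pa = 326 kPa.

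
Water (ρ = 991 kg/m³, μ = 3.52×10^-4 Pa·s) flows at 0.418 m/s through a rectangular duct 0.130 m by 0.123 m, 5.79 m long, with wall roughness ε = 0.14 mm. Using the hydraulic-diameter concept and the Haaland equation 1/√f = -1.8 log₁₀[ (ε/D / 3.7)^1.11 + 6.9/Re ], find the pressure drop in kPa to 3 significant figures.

Hydraulic diameter D_h = 4A/P = 4·(0.13·0.123)/(2·(0.13+0.123)) = 0.06396/0.506 = 0.1264 m.
Re = ρVD_h/μ = 991·0.418·0.1264/0.000352 = 1.488e+05.
ε/D_h = 0.00014/0.1264 = 0.00111; Haaland gives 1/√f = -1.8 log₁₀[0.000123+4.64e-05] = 6.79, so f = 0.02169.
ΔP = f(L/D_h)(ρV²/2) = 0.02169·5.79/0.1264·86.58 = 86.02 Pa.
ΔP = 0.0860 kPa.

ΔP ≈ 0.0860 kPa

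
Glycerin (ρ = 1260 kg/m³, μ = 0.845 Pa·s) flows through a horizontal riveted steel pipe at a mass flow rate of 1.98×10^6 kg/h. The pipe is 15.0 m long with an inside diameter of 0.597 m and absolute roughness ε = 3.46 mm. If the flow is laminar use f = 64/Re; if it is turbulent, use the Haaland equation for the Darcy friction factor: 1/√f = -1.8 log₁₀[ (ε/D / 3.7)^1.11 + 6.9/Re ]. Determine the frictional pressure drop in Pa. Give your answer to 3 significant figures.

ṁ = 1.98×10^6 kg/h = 1.98×10^6/3600 = 550 kg/s.
A = πD²/4 = π(0.597)²/4 = 0.2799 m²; mean velocity V = ṁ/(ρA) = 550/(1260 · 0.2799) = 1.559 m/s.
Reynolds number Re = ρVD/μ = 1260 · 1.559 · 0.597 / 0.845 = 1388.
Re < 2300 → laminar flow, so f = 64/Re = 64/1388 = 0.0461 (the turbulent correlation is not needed).
Darcy-Weisbach: ΔP = f(L/D)(ρV²/2) = 0.0461·(15/0.597)·(1260·1.559²/2) = 0.0461·25.13·1532 = 1775 Pa.

ΔP ≈ 1770 Pa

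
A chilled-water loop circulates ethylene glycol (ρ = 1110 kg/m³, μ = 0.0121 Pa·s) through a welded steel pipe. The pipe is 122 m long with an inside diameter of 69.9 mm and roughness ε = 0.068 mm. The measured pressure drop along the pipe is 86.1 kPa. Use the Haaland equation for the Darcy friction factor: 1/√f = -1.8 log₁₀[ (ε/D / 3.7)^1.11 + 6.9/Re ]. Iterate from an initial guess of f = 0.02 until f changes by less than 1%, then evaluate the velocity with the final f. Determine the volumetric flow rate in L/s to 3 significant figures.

Q ≈ 6.44 L/s

Rearranging Darcy-Weisbach: V = √(2·ΔP·D/(f·L·ρ)). With ε/D = 6.8e-05/0.0699 = 0.000973, iterate starting from f = 0.02:
  f = 0.02 → V = √(2·8.61e+04·0.0699/(0.02·122·1110)) = 2.108 m/s; Re = ρVD/μ = 1.352e+04; f → 0.02995
  f = 0.02995 → V = 1.723 m/s; Re = 1.105e+04; f → 0.03138
  f = 0.03138 → V = 1.683 m/s; Re = 1.079e+04; f → 0.03155
Converged (Δf/f < 1%). With the final f = 0.03155: V = √(2·8.61e+04·0.0699/(0.03155·122·1110)) = 1.678 m/s.
Q = V·A = 1.678·(π/4·0.0699²) = 0.006441 m³/s = 6.44 L/s.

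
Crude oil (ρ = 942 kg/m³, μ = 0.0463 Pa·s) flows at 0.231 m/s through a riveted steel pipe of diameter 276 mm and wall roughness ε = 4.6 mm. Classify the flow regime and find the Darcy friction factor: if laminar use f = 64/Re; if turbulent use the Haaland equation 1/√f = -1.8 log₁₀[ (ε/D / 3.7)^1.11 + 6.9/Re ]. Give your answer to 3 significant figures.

f ≈ 0.0493

Re = ρVD/μ = 942·0.231·0.276/0.0463 = 1297.
Re < 2300 → laminar, so f = 64/Re = 0.04934 (roughness is irrelevant in laminar flow).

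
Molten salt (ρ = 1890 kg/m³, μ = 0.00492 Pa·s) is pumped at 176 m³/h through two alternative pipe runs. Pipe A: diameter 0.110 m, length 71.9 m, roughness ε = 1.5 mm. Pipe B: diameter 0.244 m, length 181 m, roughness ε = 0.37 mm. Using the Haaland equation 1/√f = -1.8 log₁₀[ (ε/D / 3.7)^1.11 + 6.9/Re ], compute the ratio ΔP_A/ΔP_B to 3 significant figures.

Pipe A: V = Q/A = 0.04889/0.009503 = 5.144 m/s; Re = 2.174e+05; ε/D = 0.0136; Haaland → f = 0.04252; ΔP_A = f(L/D)(ρV²/2) = 6.95e+05 Pa.
Pipe B: V = Q/A = 0.04889/0.04676 = 1.046 m/s; Re = 9.8e+04; ε/D = 0.00152; Haaland → f = 0.02365; ΔP_B = f(L/D)(ρV²/2) = 1.813e+04 Pa.
ΔP_A/ΔP_B = 6.95e+05/1.813e+04 = 38.3.

ΔP_A/ΔP_B ≈ 38.3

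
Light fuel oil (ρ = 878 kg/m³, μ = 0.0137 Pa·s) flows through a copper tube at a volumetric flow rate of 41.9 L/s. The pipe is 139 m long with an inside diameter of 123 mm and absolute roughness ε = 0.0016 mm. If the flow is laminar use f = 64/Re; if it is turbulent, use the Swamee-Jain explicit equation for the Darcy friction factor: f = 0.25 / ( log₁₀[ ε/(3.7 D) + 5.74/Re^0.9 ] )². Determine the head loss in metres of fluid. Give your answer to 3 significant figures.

h_f ≈ 17.1 m

Q = 41.9 L/s = 41.9/1000 = 0.0419 m³/s.
Cross-sectional area A = πD²/4 = π(0.123)²/4 = 0.01188 m²; mean velocity V = Q/A = 0.0419/0.01188 = 3.526 m/s.
Reynolds number Re = ρVD/μ = 878 · 3.526 · 0.123 / 0.0137 = 2.78e+04.
Re > 4000 → turbulent. Relative roughness ε/D = 1.6e-06/0.123 = 1.3e-05. Swamee-Jain: f = 0.25/(log₁₀[1.3e-05/3.7 + 5.74/2.78e+04^0.9])² = 0.25/(log₁₀[3.52e-06 + 0.000575])² = 0.25/(-3.238)² = 0.02384.
Darcy-Weisbach: ΔP = f(L/D)(ρV²/2) = 0.02384·(139/0.123)·(878·3.526²/2) = 0.02384·1130·5459 = 1.471e+05 Pa.
Head loss h_f = ΔP/(ρg) = 1.471e+05/(878·9.81) = 17.1 m.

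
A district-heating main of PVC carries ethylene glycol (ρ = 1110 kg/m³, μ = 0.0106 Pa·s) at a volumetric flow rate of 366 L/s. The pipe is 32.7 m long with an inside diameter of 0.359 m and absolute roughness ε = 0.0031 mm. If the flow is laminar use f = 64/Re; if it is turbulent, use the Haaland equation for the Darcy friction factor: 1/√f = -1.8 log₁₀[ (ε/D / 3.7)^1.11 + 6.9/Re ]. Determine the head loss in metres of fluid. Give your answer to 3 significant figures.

Q = 366 L/s = 366/1000 = 0.366 m³/s.
Cross-sectional area A = πD²/4 = π(0.359)²/4 = 0.1012 m²; mean velocity V = Q/A = 0.366/0.1012 = 3.616 m/s.
Reynolds number Re = ρVD/μ = 1110 · 3.616 · 0.359 / 0.0106 = 1.359e+05.
Re > 4000 → turbulent. Relative roughness ε/D = 3.1e-06/0.359 = 8.64e-06. Haaland: 1/√f = -1.8 log₁₀[(8.64e-06/3.7)^1.11 + 6.9/1.359e+05] = -1.8 log₁₀[5.6e-07 + 5.08e-05] = 7.721, so f = 0.01677.
Darcy-Weisbach: ΔP = f(L/D)(ρV²/2) = 0.01677·(32.7/0.359)·(1110·3.616²/2) = 0.01677·91.09·7256 = 1.109e+04 Pa.
Head loss h_f = ΔP/(ρg) = 1.109e+04/(1110·9.81) = 1.02 m.

h_f ≈ 1.02 m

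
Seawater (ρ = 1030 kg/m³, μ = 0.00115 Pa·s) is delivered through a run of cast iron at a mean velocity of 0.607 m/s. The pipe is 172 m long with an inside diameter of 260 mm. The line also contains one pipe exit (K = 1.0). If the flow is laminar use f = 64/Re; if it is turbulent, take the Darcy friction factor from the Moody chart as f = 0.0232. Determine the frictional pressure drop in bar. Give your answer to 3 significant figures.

ΔP ≈ 0.0310 bar

Reynolds number Re = ρVD/μ = 1030 · 0.607 · 0.26 / 0.00115 = 1.414e+05.
Re > 4000 → turbulent; use the Moody-chart value f = 0.0232.
Total minor-loss coefficient ΣK = 1·1 = 1.
ΔP = [f·L/D + ΣK]·(ρV²/2) = [0.0232·172/0.26 + 1]·(1030·0.607²/2) = [15.35 + 1]·189.8 = 3102 Pa.
ΔP = 3102 Pa = 0.0310 bar.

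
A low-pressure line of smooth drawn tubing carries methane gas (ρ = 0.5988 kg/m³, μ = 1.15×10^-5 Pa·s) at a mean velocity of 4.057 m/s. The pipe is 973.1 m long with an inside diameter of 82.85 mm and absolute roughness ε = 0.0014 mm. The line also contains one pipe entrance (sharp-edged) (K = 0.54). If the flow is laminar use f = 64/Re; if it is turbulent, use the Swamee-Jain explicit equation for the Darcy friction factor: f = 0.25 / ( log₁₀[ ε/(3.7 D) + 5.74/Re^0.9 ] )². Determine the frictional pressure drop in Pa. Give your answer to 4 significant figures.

Reynolds number Re = ρVD/μ = 0.5988 · 4.057 · 0.08285 / 1.15e-05 = 1.75e+04.
Re > 4000 → turbulent. Relative roughness ε/D = 1.4e-06/0.08285 = 1.69e-05. Swamee-Jain: f = 0.25/(log₁₀[1.69e-05/3.7 + 5.74/1.75e+04^0.9])² = 0.25/(log₁₀[4.57e-06 + 0.000871])² = 0.25/(-3.058)² = 0.02674.
Total minor-loss coefficient ΣK = 1·0.54 = 0.54.
ΔP = [f·L/D + ΣK]·(ρV²/2) = [0.02674·973.1/0.08285 + 0.54]·(0.5988·4.057²/2) = [314.1 + 0.54]·4.928 = 1550 Pa.

ΔP ≈ 1550 Pa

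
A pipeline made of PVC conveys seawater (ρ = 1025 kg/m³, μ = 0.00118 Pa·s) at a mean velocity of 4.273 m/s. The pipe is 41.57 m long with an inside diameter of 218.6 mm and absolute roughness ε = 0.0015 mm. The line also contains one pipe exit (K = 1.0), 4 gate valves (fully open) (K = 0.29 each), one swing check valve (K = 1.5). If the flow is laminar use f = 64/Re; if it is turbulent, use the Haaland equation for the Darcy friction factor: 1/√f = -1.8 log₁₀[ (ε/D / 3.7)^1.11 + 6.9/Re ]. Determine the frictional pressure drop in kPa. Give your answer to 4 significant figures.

Reynolds number Re = ρVD/μ = 1025 · 4.273 · 0.2186 / 0.00118 = 8.114e+05.
Re > 4000 → turbulent. Relative roughness ε/D = 1.5e-06/0.2186 = 6.86e-06. Haaland: 1/√f = -1.8 log₁₀[(6.86e-06/3.7)^1.11 + 6.9/8.114e+05] = -1.8 log₁₀[4.34e-07 + 8.5e-06] = 9.088, so f = 0.01211.
Total minor-loss coefficient ΣK = 1·1 + 4·0.29 + 1·1.5 = 3.66.
ΔP = [f·L/D + ΣK]·(ρV²/2) = [0.01211·41.57/0.2186 + 3.66]·(1025·4.273²/2) = [2.303 + 3.66]·9357 = 5.579e+04 Pa.
ΔP = 5.579e+04 Pa = 55.79 kPa.

ΔP ≈ 55.79 kPa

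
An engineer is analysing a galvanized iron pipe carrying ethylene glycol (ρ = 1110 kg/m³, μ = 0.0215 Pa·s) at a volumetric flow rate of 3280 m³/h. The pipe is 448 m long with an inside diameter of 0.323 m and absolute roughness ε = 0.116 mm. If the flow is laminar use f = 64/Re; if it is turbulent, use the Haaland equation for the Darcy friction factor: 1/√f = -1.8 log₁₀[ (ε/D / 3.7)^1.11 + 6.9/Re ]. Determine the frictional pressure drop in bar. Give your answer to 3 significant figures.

ΔP ≈ 17.1 bar

Q = 3280 m³/h = 3280/3600 = 0.9111 m³/s.
Cross-sectional area A = πD²/4 = π(0.323)²/4 = 0.08194 m²; mean velocity V = Q/A = 0.9111/0.08194 = 11.12 m/s.
Reynolds number Re = ρVD/μ = 1110 · 11.12 · 0.323 / 0.0215 = 1.854e+05.
Re > 4000 → turbulent. Relative roughness ε/D = 0.000116/0.323 = 0.000359. Haaland: 1/√f = -1.8 log₁₀[(0.000359/3.7)^1.11 + 6.9/1.854e+05] = -1.8 log₁₀[3.51e-05 + 3.72e-05] = 7.453, so f = 0.018.
Darcy-Weisbach: ΔP = f(L/D)(ρV²/2) = 0.018·(448/0.323)·(1110·11.12²/2) = 0.018·1387·6.862e+04 = 1.713e+06 Pa.
ΔP = 1.713e+06 Pa = 17.1 bar.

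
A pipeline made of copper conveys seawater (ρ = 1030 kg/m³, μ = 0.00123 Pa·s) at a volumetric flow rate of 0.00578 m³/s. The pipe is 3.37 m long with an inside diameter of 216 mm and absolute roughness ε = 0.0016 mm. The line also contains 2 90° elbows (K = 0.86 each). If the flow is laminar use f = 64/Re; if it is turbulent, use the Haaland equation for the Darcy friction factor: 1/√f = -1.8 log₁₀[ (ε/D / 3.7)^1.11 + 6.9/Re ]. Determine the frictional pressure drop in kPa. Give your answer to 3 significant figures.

ΔP ≈ 0.0268 kPa

Cross-sectional area A = πD²/4 = π(0.216)²/4 = 0.03664 m²; mean velocity V = Q/A = 0.00578/0.03664 = 0.1577 m/s.
Reynolds number Re = ρVD/μ = 1030 · 0.1577 · 0.216 / 0.00123 = 2.853e+04.
Re > 4000 → turbulent. Relative roughness ε/D = 1.6e-06/0.216 = 7.41e-06. Haaland: 1/√f = -1.8 log₁₀[(7.41e-06/3.7)^1.11 + 6.9/2.853e+04] = -1.8 log₁₀[4.73e-07 + 0.000242] = 6.508, so f = 0.02361.
Total minor-loss coefficient ΣK = 2·0.86 = 1.72.
ΔP = [f·L/D + ΣK]·(ρV²/2) = [0.02361·3.37/0.216 + 1.72]·(1030·0.1577²/2) = [0.3684 + 1.72]·12.81 = 26.76 Pa.
ΔP = 26.76 Pa = 0.0268 kPa.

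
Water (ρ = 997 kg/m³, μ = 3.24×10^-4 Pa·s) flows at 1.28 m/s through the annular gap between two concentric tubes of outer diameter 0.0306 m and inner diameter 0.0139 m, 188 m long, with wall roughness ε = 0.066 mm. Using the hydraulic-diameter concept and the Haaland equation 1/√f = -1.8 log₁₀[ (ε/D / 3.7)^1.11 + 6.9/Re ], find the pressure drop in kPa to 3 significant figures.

Hydraulic diameter D_h = 4A/P = D_o - D_i = 0.0306 - 0.0139 = 0.0167 m.
Re = ρVD_h/μ = 997·1.28·0.0167/0.000324 = 6.578e+04.
ε/D_h = 6.6e-05/0.0167 = 0.00395; Haaland gives 1/√f = -1.8 log₁₀[0.000503+0.000105] = 5.789, so f = 0.02984.
ΔP = f(L/D_h)(ρV²/2) = 0.02984·188/0.0167·816.7 = 2.744e+05 Pa.
ΔP = 274 kPa.

ΔP ≈ 274 kPa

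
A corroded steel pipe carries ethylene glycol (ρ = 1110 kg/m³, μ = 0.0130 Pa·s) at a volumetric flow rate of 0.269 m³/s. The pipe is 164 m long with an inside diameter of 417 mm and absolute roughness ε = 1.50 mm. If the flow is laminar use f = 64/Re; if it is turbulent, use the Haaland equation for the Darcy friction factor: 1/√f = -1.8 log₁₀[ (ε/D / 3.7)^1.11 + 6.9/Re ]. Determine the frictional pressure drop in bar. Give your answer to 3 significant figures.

ΔP ≈ 0.246 bar

Cross-sectional area A = πD²/4 = π(0.417)²/4 = 0.1366 m²; mean velocity V = Q/A = 0.269/0.1366 = 1.97 m/s.
Reynolds number Re = ρVD/μ = 1110 · 1.97 · 0.417 / 0.013 = 7.013e+04.
Re > 4000 → turbulent. Relative roughness ε/D = 0.0015/0.417 = 0.0036. Haaland: 1/√f = -1.8 log₁₀[(0.0036/3.7)^1.11 + 6.9/7.013e+04] = -1.8 log₁₀[0.000453 + 9.84e-05] = 5.865, so f = 0.02907.
Darcy-Weisbach: ΔP = f(L/D)(ρV²/2) = 0.02907·(164/0.417)·(1110·1.97²/2) = 0.02907·393.3·2153 = 2.462e+04 Pa.
ΔP = 2.462e+04 Pa = 0.246 bar.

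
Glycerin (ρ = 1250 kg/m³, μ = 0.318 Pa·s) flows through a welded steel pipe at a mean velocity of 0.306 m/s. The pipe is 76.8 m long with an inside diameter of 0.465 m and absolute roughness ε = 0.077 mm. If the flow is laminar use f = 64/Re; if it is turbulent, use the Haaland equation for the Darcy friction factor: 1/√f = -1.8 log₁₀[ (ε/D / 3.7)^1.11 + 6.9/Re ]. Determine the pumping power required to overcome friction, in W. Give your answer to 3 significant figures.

Reynolds number Re = ρVD/μ = 1250 · 0.306 · 0.465 / 0.318 = 559.3.
Re < 2300 → laminar flow, so f = 64/Re = 64/559.3 = 0.1144 (the turbulent correlation is not needed).
Darcy-Weisbach: ΔP = f(L/D)(ρV²/2) = 0.1144·(76.8/0.465)·(1250·0.306²/2) = 0.1144·165.2·58.52 = 1106 Pa.
Q = V·A = 0.306·0.1698 = 0.05197 m³/s.
Pumping power P = QΔP = 0.05197·1106 = 57.47 W = 57.5 W.

P ≈ 57.5 W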